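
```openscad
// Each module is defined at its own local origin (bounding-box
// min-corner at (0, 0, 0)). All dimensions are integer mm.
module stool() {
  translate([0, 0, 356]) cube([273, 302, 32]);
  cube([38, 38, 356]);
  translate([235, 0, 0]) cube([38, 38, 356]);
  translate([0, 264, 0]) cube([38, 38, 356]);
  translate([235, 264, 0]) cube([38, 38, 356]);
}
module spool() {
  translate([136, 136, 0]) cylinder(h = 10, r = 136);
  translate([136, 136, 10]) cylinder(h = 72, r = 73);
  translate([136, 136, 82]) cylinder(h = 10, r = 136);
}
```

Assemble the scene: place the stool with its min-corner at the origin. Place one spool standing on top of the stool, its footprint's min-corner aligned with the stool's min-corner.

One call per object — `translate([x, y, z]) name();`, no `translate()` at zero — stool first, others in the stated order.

stool();
translate([0, 0, 388]) spool();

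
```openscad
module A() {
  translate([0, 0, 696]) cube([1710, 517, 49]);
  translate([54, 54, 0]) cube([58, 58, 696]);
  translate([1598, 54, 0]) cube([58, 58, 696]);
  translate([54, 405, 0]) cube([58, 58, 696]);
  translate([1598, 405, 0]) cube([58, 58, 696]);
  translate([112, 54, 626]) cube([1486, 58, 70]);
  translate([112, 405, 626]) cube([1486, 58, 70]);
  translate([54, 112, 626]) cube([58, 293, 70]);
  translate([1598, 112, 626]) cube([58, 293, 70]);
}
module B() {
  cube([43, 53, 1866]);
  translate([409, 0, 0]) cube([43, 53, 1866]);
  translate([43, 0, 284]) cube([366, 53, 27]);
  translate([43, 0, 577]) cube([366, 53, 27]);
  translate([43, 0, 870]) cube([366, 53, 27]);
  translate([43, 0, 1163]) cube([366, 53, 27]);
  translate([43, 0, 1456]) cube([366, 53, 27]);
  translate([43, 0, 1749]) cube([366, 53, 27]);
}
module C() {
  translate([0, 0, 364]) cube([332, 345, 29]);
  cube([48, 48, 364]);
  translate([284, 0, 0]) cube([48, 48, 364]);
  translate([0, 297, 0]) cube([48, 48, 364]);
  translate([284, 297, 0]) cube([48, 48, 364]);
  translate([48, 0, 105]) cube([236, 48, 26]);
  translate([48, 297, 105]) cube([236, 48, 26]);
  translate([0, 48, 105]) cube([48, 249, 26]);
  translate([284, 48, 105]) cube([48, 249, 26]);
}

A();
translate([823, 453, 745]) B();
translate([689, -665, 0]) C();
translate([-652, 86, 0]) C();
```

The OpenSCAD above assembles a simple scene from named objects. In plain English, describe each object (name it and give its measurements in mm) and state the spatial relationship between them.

A is a table: top 1710 mm (x) × 517 mm (y), 49 mm thick, upper face at z = 745 mm, on four 58×58 mm square legs, each inset 54 mm from the nearest pair of top edges, running from z = 0 to the bottom of the top. Four apron rails, 58 mm thick and 70 mm tall, run between adjacent legs with their top edges flush with the underside of the top and their outer faces flush with the legs' outer faces.

B is a wooden ladder with two side rails of 43×53 mm section and 1866 mm height, set 452 mm apart overall. Between them run 6 rectangular rungs (53 mm deep, 27 mm thick), front faces flush with the rails' −y face. The bottom of the first rung is 284 mm above the floor and each subsequent rung is 293 mm higher than the one below.

C is a simple wooden stool: a rectangular seat 332 mm (x) by 345 mm (y), 29 mm thick, top face at z = 393 mm, on four square legs, each 48×48 mm in cross-section. The legs rest on z = 0, each flush with a corner of the seat. Four stretchers, 48 mm wide and 26 mm tall, connect adjacent legs with their undersides at z = 105 mm, each running between the inner faces of the legs it joins and aligned with the legs' outer faces on the other axis.

The ladder is on top of the table. Two stools sit around the table at the −y, −x sides.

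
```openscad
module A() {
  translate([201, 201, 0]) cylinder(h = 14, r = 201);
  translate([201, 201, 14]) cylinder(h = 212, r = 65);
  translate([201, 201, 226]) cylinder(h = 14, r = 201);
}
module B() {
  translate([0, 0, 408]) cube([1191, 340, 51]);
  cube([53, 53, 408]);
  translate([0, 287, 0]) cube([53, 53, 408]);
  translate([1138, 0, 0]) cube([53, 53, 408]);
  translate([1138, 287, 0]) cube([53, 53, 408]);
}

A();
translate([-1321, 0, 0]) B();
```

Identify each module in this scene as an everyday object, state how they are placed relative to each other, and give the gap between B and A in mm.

A is a spool. B is a bench. The bench is on the floor beside the spool on its −x side. The gap between the bench and the spool is 130 mm.

The bench's nearest face is 130 mm from the spool's −x face.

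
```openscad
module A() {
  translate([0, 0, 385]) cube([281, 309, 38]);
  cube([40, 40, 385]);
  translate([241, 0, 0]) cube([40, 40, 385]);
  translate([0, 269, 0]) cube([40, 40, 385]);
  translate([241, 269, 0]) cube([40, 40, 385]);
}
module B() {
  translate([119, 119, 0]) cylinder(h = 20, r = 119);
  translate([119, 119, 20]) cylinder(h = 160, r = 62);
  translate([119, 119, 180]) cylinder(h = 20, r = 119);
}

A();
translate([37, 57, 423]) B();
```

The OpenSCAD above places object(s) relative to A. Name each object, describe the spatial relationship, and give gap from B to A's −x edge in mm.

The spool's min-x is at 37; the stool's min-x is 0; gap = 37 mm.

A is a stool. B is a spool. The spool is on top of the stool. The gap from the spool to the stool's −x edge is 37 mm.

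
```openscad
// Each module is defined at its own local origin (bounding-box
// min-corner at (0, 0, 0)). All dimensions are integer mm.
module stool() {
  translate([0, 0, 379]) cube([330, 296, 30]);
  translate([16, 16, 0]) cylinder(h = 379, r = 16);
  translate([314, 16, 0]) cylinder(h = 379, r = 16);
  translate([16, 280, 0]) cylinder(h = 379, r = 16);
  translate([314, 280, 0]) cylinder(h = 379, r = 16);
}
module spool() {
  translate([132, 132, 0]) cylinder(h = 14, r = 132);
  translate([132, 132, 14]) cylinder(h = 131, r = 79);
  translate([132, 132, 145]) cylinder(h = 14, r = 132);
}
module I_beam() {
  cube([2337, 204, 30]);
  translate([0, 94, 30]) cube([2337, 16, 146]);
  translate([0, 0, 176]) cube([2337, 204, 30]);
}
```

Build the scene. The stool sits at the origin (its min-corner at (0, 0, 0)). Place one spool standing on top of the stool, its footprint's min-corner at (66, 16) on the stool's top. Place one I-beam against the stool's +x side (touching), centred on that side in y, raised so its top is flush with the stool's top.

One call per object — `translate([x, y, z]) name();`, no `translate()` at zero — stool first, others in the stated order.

stool();
translate([66, 16, 409]) spool();
translate([330, 46, 203]) I_beam();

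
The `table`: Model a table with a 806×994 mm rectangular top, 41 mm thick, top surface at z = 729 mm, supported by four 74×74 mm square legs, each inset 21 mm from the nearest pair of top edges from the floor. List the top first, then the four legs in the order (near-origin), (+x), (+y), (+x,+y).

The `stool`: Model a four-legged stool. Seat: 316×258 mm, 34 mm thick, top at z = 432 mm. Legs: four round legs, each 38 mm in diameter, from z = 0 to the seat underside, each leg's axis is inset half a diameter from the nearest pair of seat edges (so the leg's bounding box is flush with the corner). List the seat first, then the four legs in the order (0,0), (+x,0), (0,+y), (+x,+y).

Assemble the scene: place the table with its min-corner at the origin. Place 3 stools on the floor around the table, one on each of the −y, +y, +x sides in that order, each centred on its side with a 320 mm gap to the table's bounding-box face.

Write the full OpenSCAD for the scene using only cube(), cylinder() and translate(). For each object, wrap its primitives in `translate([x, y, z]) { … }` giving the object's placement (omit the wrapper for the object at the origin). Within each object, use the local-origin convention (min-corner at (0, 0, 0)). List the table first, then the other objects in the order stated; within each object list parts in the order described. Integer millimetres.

translate([0, 0, 688]) cube([806, 994, 41]);
translate([21, 21, 0]) cube([74, 74, 688]);
translate([711, 21, 0]) cube([74, 74, 688]);
translate([21, 899, 0]) cube([74, 74, 688]);
translate([711, 899, 0]) cube([74, 74, 688]);
translate([245, -578, 0]) {
  translate([0, 0, 398]) cube([316, 258, 34]);
  translate([19, 19, 0]) cylinder(h = 398, r = 19);
  translate([297, 19, 0]) cylinder(h = 398, r = 19);
  translate([19, 239, 0]) cylinder(h = 398, r = 19);
  translate([297, 239, 0]) cylinder(h = 398, r = 19);
}
translate([245, 1314, 0]) {
  translate([0, 0, 398]) cube([316, 258, 34]);
  translate([19, 19, 0]) cylinder(h = 398, r = 19);
  translate([297, 19, 0]) cylinder(h = 398, r = 19);
  translate([19, 239, 0]) cylinder(h = 398, r = 19);
  translate([297, 239, 0]) cylinder(h = 398, r = 19);
}
translate([1126, 368, 0]) {
  translate([0, 0, 398]) cube([316, 258, 34]);
  translate([19, 19, 0]) cylinder(h = 398, r = 19);
  translate([297, 19, 0]) cylinder(h = 398, r = 19);
  translate([19, 239, 0]) cylinder(h = 398, r = 19);
  translate([297, 239, 0]) cylinder(h = 398, r = 19);
}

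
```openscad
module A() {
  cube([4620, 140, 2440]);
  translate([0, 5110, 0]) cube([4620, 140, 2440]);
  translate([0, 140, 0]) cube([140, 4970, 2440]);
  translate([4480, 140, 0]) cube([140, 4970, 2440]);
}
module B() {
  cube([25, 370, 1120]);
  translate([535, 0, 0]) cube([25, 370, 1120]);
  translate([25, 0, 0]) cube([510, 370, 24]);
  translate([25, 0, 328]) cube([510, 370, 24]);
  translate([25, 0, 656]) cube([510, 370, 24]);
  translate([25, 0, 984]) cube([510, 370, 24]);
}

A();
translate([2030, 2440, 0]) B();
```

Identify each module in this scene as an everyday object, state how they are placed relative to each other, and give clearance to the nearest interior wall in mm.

Clearances: x = 1890, y = 2300; minimum 1890 mm.

A is a house frame. B is a bookshelf. The bookshelf sits inside the house frame, centred. The clearance to the nearest interior wall is 1890 mm.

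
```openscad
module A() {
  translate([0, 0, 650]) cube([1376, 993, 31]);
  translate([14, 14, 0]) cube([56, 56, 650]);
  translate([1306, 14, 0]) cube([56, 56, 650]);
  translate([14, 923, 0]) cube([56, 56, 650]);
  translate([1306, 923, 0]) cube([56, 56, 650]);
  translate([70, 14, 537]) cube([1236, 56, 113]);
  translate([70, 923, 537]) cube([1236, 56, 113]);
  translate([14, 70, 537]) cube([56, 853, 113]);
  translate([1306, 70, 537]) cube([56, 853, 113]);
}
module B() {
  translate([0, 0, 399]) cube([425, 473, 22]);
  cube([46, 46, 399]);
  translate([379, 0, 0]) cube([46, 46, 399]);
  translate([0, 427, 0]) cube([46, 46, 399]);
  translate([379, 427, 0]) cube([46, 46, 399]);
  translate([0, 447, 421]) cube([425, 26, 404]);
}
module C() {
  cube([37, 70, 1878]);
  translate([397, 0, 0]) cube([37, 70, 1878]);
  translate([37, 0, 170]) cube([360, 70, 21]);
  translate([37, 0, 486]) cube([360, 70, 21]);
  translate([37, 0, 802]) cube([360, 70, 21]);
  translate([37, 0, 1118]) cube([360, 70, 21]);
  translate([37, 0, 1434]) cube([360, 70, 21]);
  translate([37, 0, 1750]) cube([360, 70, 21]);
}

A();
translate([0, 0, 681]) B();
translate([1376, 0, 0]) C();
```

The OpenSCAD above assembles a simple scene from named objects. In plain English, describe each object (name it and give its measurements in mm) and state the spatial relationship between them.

A is a table with a 1376×993 mm rectangular top, 31 mm thick, top surface at z = 681 mm, supported by four 56×56 mm square legs, each inset 14 mm from the nearest pair of top edges, running from the floor. Four apron rails, 56 mm thick and 113 mm tall, run between adjacent legs with their top edges flush with the underside of the top and their outer faces flush with the legs' outer faces.

B is a chair. The seat is a 425×473×22 mm slab with its top at z = 421 mm, on four 46×46 mm corner legs (flush with the seat edges, standing on z = 0). A flat backrest 26 mm thick, 404 mm tall, spans the full seat width and rises from the seat top along its +y edge, rear face flush with the rear of the seat.

C is a wooden ladder with two side rails of 37×70 mm section and 1878 mm height, set 434 mm apart overall. Between them run 6 rectangular rungs (70 mm deep, 21 mm thick), front faces flush with the rails' −y face. The bottom of the first rung is 170 mm above the floor and each subsequent rung is 316 mm higher than the one below.

The chair is on top of the table. The ladder is against the table's +x side, with their −y faces flush.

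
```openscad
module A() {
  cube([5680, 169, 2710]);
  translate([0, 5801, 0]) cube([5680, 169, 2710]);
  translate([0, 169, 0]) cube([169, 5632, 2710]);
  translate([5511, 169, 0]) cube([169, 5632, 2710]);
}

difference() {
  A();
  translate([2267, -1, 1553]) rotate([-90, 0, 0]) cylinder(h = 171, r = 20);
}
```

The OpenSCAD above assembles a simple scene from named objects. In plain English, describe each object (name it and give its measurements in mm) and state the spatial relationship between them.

A is a box-shaped house frame (walls only): outside footprint 5680×5970 mm, wall height 2710 mm, wall thickness 169 mm. The two y-facing walls run the full x-width; the two x-facing walls fit between the inner faces of the y-facing walls.

The house frame has a circular hole of radius 20 mm through its front wall, centred at (x = 2267, z = 1553).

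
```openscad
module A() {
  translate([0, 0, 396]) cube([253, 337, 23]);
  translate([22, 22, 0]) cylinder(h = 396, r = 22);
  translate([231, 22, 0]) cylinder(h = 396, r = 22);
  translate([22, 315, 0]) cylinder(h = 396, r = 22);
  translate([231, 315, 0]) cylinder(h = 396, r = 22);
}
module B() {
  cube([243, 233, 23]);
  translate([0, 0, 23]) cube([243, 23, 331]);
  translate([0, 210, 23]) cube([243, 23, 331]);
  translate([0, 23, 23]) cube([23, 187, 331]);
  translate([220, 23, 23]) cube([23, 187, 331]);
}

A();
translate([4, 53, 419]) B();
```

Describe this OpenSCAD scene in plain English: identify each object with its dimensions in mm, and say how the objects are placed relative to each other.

A is a four-legged stool. The seat is 253×337 mm, 23 mm thick, top at z = 419 mm. It stands on four round legs, each 44 mm in diameter, from z = 0 to the seat underside, each leg's axis is inset half a diameter from the nearest pair of seat edges (so the leg's bounding box is flush with the corner).

B is an open-topped rectangular box: outside dimensions 243×233×354 mm, with a uniform wall and base thickness of 23 mm. The base is a full 243×233 slab on the floor; four walls sit on top of the base. The front and back walls (the −y and +y sides) span the full width; the two side walls fit between them.

The open box is on top of the stool.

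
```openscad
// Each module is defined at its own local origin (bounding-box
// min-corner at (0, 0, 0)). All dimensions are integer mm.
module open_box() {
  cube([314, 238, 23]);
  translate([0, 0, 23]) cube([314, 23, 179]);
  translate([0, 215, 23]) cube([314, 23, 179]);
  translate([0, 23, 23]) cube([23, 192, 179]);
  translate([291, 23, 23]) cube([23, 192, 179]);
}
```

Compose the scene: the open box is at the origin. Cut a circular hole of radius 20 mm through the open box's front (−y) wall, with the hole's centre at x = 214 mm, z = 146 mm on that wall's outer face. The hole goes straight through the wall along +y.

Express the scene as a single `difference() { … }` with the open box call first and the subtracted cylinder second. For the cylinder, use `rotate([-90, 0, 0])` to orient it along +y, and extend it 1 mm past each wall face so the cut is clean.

difference() {
  open_box();
  translate([214, -1, 146]) rotate([-90, 0, 0]) cylinder(h = 25, r = 20);
}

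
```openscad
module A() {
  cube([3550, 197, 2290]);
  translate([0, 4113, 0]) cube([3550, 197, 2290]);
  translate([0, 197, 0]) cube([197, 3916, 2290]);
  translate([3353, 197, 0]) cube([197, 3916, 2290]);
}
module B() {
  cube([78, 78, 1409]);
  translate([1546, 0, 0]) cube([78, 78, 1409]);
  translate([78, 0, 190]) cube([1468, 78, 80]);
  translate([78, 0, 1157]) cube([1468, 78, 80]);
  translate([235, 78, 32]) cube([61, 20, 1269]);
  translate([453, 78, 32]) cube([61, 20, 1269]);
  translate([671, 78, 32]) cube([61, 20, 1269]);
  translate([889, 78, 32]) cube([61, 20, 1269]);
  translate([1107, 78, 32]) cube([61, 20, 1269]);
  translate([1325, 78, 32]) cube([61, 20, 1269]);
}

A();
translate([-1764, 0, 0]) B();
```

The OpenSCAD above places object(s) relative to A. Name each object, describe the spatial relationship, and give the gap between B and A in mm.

The fence section's nearest face is 140 mm from the house frame's −x face.

A is a house frame. B is a fence section. The fence section is on the floor beside the house frame on its −x side. The gap between the fence section and the house frame is 140 mm.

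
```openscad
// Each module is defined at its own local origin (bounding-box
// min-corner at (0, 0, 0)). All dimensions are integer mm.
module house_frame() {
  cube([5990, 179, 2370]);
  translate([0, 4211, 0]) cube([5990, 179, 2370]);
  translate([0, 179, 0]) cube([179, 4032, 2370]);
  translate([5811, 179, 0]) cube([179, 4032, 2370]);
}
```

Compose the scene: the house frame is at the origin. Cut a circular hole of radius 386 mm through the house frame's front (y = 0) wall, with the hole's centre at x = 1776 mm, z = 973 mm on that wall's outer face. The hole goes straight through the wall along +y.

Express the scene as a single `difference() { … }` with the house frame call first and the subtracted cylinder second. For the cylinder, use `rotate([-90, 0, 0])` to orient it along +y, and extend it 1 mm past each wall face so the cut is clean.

difference() {
  house_frame();
  translate([1776, -1, 973]) rotate([-90, 0, 0]) cylinder(h = 181, r = 386);
}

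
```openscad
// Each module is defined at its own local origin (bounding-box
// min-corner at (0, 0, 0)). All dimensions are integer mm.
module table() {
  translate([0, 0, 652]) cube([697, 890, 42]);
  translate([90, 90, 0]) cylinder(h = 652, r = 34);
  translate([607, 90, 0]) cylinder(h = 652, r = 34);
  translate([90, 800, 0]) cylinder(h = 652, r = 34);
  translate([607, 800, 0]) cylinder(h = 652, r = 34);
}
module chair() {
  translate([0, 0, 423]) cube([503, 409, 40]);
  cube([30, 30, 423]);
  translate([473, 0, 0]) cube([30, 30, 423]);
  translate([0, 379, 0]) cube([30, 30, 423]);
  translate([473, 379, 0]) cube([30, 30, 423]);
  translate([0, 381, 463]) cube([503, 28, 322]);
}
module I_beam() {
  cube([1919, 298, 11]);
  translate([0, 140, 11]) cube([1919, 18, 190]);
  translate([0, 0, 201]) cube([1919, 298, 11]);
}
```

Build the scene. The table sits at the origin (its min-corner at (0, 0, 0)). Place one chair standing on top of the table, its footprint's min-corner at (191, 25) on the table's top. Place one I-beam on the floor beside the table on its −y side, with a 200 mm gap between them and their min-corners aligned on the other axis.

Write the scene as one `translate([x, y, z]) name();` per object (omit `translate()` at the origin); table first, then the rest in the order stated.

table();
translate([191, 25, 694]) chair();
translate([0, -498, 0]) I_beam();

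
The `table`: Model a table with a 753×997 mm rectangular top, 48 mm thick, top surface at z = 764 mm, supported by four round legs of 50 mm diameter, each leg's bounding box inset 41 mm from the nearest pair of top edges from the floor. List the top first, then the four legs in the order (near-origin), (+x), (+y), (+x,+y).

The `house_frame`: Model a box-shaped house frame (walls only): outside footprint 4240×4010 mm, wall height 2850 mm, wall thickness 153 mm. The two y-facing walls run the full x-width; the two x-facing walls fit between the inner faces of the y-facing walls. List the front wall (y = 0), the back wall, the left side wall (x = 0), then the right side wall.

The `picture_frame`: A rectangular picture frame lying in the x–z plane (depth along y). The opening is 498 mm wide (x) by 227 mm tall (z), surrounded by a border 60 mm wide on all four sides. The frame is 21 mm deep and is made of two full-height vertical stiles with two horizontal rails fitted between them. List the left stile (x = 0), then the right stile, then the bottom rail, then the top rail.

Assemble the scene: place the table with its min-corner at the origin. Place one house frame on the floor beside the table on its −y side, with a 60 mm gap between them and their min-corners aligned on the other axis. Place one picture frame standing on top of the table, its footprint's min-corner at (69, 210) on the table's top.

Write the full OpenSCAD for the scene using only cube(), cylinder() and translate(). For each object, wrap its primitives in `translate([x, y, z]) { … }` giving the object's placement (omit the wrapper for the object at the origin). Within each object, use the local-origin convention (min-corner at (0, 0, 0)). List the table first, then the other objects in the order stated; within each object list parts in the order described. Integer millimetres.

translate([0, 0, 716]) cube([753, 997, 48]);
translate([66, 66, 0]) cylinder(h = 716, r = 25);
translate([687, 66, 0]) cylinder(h = 716, r = 25);
translate([66, 931, 0]) cylinder(h = 716, r = 25);
translate([687, 931, 0]) cylinder(h = 716, r = 25);
translate([0, -4070, 0]) {
  cube([4240, 153, 2850]);
  translate([0, 3857, 0]) cube([4240, 153, 2850]);
  translate([0, 153, 0]) cube([153, 3704, 2850]);
  translate([4087, 153, 0]) cube([153, 3704, 2850]);
}
translate([69, 210, 764]) {
  cube([60, 21, 347]);
  translate([558, 0, 0]) cube([60, 21, 347]);
  translate([60, 0, 0]) cube([498, 21, 60]);
  translate([60, 0, 287]) cube([498, 21, 60]);
}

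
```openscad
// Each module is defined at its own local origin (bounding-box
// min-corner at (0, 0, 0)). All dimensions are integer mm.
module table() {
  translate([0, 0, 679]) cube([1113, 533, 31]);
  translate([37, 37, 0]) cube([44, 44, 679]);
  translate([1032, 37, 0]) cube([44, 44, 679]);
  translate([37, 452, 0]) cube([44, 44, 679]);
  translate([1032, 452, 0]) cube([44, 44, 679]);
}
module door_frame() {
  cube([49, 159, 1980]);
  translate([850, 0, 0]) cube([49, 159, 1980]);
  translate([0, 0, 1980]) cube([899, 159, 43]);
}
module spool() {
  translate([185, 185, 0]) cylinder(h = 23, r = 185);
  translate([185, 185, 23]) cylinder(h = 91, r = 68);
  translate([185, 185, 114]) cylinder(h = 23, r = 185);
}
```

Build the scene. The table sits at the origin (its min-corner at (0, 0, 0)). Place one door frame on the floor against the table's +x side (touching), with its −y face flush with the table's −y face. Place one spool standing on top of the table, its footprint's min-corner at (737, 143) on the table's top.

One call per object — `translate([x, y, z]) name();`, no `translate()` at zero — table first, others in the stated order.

table();
translate([1113, 0, 0]) door_frame();
translate([737, 143, 710]) spool();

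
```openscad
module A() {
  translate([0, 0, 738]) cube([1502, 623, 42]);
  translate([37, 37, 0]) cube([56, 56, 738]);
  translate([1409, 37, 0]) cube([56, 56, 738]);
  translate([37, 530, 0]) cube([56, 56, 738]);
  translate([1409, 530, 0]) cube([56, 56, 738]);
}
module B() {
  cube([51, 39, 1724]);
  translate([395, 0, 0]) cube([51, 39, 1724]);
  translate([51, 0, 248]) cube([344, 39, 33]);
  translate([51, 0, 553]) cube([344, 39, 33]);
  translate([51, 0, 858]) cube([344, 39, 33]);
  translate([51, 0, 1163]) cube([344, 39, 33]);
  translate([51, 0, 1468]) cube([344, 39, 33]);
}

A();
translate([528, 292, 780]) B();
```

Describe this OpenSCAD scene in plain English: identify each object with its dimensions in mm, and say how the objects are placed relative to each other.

A is a rectangular dining table. The top is 1502×623×42 mm with its upper surface at z = 780 mm. It stands on four 56×56 mm square legs, each inset 37 mm from the nearest pair of top edges, running from the floor to the underside of the top.

B is a straight ladder. Two 51×39 mm vertical rails, 1724 mm tall, stand 446 mm apart (outside-to-outside) with their front faces coplanar on the −y side. 5 rungs, each 39 mm deep and 33 mm tall, span between the inner faces of the rails, front faces flush with the rails. The lowest rung's underside is at z = 248 mm and rungs are spaced 305 mm apart (underside to underside).

The ladder is on top of the table, centred.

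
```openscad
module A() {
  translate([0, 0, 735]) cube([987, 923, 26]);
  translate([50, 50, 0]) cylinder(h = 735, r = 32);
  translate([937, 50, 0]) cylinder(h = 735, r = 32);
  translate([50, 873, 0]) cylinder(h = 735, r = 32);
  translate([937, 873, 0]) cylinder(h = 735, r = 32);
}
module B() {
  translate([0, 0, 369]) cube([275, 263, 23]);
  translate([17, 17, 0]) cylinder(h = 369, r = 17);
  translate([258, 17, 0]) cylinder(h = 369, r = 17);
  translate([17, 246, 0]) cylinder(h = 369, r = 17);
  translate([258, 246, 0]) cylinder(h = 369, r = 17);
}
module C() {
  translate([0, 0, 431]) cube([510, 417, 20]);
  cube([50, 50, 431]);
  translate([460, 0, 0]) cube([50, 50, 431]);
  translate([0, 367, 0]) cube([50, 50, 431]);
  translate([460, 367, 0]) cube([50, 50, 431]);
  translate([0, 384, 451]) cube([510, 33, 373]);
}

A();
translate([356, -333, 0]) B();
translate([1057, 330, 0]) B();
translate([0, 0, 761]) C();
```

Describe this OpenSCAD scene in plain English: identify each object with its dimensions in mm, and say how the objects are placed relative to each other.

A is a table: top 987 mm (x) × 923 mm (y), 26 mm thick, upper face at z = 761 mm, on four round legs of 64 mm diameter, each leg's bounding box inset 18 mm from the nearest pair of top edges, running from z = 0 to the bottom of the top.

B is a four-legged stool. The seat is 275×263 mm, 23 mm thick, top at z = 392 mm. It stands on four round legs, each 34 mm in diameter, from z = 0 to the seat underside, each leg's axis is inset half a diameter from the nearest pair of seat edges (so the leg's bounding box is flush with the corner).

C is a chair. The seat is a 510×417×20 mm slab with its top at z = 451 mm, on four 50×50 mm corner legs (flush with the seat edges, standing on z = 0). A flat backrest 33 mm thick, 373 mm tall, spans the full seat width and rises from the seat top along its +y edge, rear face flush with the rear of the seat.

Two stools sit around the table at the −y, +x sides. The chair is on top of the table.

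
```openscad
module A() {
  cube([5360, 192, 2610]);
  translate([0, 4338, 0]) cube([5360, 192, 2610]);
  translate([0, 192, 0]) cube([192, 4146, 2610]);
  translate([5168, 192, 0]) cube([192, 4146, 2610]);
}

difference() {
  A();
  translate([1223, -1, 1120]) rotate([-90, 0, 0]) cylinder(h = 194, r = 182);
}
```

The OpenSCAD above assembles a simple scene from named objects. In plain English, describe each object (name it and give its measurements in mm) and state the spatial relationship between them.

A is the wall frame of a small rectangular building: four walls, each 2610 mm tall and 192 mm thick, enclosing a footprint 5360 mm (x) by 4530 mm (y) outside-to-outside, with no floor or roof. The front and back walls (the −y and +y sides) span the full width; the two side walls fit between them.

The house frame has a circular hole of radius 182 mm through its front wall, centred at (x = 1223, z = 1120).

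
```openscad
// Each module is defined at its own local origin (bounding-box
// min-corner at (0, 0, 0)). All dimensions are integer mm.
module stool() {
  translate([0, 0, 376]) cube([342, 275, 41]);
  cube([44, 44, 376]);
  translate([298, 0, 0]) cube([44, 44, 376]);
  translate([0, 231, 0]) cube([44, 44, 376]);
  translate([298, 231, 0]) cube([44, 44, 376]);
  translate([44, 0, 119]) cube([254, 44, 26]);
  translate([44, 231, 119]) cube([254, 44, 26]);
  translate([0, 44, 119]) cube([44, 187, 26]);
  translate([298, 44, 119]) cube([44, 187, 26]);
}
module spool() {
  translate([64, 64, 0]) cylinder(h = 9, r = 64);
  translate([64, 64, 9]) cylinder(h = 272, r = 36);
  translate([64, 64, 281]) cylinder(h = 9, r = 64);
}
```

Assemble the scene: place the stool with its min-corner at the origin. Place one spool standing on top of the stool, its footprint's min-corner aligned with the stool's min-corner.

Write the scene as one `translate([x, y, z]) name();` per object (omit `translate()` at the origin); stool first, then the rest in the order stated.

stool();
translate([0, 0, 417]) spool();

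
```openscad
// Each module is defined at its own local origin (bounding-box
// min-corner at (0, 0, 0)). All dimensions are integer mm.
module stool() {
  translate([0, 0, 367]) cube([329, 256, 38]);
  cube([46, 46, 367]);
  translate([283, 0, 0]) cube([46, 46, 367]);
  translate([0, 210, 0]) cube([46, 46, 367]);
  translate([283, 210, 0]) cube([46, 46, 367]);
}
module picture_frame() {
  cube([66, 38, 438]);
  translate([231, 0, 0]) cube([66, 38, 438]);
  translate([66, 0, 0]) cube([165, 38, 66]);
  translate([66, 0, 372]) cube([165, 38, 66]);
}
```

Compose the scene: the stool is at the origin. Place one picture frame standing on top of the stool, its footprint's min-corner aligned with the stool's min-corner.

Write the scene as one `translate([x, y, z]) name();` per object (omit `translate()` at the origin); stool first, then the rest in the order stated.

stool();
translate([0, 0, 405]) picture_frame();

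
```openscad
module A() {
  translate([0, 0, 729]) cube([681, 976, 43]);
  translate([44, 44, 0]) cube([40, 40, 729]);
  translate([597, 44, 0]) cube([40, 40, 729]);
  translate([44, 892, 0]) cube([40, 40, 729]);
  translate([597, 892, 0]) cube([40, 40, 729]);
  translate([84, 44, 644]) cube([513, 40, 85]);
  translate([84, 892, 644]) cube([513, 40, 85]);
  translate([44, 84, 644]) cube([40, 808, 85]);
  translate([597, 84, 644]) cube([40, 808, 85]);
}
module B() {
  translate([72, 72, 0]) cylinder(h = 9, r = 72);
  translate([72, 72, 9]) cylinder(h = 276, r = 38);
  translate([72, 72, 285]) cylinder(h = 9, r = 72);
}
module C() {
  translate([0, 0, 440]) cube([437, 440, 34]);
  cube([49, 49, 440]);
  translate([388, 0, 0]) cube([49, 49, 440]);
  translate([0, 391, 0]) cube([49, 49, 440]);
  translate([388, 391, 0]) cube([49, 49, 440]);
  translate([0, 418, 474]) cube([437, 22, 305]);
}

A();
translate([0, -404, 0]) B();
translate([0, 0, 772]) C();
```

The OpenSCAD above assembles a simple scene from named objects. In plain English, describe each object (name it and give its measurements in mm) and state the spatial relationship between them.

A is a rectangular dining table. The top is 681×976×43 mm with its upper surface at z = 772 mm. It stands on four 40×40 mm square legs, each inset 44 mm from the nearest pair of top edges, running from the floor to the underside of the top. Four apron rails, 40 mm thick and 85 mm tall, run between adjacent legs with their top edges flush with the underside of the top and their outer faces flush with the legs' outer faces.

B is a spool: two coaxial disc flanges of radius 72 mm and thickness 9 mm, joined by a core cylinder of radius 38 mm and height 276 mm. The lower flange rests on z = 0 and the three cylinders share a vertical axis.

C is a chair. The seat is a 437×440×34 mm slab with its top at z = 474 mm, on four 49×49 mm corner legs (flush with the seat edges, standing on z = 0). A flat backrest 22 mm thick, 305 mm tall, spans the full seat width and rises from the seat top along its +y edge, rear face flush with the rear of the seat.

The spool is on the floor beside the table on its −y side. The chair is on top of the table.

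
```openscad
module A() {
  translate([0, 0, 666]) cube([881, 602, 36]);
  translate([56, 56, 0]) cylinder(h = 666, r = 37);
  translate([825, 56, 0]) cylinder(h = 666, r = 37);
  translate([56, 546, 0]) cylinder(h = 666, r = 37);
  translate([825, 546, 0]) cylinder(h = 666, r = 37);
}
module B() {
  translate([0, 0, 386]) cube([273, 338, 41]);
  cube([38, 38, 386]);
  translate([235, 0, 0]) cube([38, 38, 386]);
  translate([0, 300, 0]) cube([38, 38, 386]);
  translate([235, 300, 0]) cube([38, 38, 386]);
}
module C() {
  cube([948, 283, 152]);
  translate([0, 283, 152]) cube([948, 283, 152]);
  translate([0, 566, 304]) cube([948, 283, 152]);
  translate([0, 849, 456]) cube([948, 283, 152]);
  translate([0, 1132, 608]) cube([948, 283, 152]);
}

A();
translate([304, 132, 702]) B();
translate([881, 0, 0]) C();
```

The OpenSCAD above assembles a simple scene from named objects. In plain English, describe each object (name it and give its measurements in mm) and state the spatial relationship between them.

A is a table with a 881×602 mm rectangular top, 36 mm thick, top surface at z = 702 mm, supported by four round legs of 74 mm diameter, each leg's bounding box inset 19 mm from the nearest pair of top edges, running from the floor.

B is a four-legged stool. The seat is 273×338 mm, 41 mm thick, top at z = 427 mm. It stands on four square legs, each 38×38 mm in cross-section, from z = 0 to the seat underside, each flush with a corner of the seat.

C is a straight staircase of 5 solid steps. Each step is 948 mm wide (x), 283 mm deep (y, the going) and 152 mm tall (the rise). The first step rests on the floor; each subsequent step sits one going further in +y and one rise higher in +z, directly behind and above the previous step with no overlap.

The stool is on top of the table, centred. The staircase is against the table's +x side, with their −y faces flush.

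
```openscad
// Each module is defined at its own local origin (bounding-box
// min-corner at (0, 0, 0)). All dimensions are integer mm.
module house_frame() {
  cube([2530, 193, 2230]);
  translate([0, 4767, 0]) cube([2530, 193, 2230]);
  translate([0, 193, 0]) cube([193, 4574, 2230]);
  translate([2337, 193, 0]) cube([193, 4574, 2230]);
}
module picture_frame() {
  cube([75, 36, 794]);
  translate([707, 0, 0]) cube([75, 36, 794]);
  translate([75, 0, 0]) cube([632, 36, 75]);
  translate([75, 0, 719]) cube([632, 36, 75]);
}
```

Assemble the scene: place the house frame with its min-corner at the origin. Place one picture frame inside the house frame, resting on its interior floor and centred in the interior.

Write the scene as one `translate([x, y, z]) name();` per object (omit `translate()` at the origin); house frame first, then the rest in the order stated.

house_frame();
translate([874, 2462, 0]) picture_frame();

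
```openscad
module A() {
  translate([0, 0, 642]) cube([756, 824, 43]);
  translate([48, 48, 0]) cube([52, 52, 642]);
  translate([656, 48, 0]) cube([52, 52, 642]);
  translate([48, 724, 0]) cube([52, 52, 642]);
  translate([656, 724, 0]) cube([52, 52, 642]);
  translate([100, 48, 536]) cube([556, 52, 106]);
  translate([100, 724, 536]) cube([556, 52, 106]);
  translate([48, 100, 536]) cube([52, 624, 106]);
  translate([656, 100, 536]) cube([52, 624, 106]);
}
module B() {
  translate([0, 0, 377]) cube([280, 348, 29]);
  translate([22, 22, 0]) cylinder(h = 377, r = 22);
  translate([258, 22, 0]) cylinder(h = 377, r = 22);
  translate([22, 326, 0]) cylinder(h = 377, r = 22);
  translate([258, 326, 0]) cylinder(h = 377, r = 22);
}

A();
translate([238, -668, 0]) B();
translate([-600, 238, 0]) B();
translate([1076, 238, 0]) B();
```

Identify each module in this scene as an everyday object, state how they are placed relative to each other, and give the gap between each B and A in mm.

A is a table. B is a stool. Three stools sit around the table at the −y, −x, +x sides. The gap between each stool and the table is 320 mm.

Each stool's nearest face is 320 mm from the table's bounding box.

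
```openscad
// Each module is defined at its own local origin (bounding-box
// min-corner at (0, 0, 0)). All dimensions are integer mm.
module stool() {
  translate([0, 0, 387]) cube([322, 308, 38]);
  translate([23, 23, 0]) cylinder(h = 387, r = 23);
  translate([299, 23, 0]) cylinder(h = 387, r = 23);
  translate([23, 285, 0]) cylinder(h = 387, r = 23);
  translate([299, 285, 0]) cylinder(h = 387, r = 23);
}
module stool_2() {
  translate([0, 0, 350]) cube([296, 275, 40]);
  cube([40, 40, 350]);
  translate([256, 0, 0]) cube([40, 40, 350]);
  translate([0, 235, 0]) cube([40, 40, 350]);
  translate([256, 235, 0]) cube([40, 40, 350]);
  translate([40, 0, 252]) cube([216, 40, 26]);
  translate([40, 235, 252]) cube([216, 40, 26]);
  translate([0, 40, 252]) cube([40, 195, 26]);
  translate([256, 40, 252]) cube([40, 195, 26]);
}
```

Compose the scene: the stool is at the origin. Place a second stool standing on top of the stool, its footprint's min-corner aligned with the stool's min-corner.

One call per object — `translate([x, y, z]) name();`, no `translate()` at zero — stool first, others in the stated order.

stool();
translate([0, 0, 425]) stool_2();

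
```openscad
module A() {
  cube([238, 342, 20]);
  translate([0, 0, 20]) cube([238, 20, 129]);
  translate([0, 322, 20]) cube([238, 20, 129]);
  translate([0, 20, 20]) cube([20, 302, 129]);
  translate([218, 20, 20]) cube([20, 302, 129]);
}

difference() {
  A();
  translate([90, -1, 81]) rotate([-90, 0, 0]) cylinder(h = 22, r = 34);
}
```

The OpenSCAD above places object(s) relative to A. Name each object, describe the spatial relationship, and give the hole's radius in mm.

The subtracted cylinder has r = 34 mm.

A is an open box. The open box has a circular hole through its front wall. The hole's radius is 34 mm.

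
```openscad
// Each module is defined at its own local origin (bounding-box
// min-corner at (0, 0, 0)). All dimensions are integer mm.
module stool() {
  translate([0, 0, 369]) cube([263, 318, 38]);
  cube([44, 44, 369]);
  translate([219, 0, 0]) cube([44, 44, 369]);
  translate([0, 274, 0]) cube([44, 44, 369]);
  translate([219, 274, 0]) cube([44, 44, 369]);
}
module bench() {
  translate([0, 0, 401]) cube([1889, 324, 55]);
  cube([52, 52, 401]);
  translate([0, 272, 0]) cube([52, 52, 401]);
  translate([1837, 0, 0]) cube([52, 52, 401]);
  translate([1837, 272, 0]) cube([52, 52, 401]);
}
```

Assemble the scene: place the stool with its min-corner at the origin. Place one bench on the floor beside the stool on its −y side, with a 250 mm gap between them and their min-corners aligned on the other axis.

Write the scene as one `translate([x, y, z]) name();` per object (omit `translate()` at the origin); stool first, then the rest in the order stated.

stool();
translate([0, -574, 0]) bench();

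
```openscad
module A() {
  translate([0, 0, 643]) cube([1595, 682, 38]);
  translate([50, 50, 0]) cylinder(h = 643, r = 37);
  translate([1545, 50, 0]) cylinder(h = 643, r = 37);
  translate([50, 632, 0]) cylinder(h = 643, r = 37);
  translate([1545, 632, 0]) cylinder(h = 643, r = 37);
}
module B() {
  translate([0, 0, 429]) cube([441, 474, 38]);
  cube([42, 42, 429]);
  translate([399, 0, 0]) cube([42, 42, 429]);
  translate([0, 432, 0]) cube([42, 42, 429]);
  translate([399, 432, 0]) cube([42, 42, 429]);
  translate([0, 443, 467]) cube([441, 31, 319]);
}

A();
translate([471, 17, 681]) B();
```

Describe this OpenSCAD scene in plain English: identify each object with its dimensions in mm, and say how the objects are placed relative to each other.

A is a rectangular dining table. The top is 1595×682×38 mm with its upper surface at z = 681 mm. It stands on four round legs of 74 mm diameter, each leg's bounding box inset 13 mm from the nearest pair of top edges, running from the floor to the underside of the top.

B is a chair: 441×474 mm seat, 38 mm thick, top at z = 467 mm, on four 42 mm square corner legs flush with the seat edges. A 31 mm thick backrest slab spans the full seat width, extending 319 mm above the seat top, its back face flush with the seat's +y edge.

The chair is on top of the table.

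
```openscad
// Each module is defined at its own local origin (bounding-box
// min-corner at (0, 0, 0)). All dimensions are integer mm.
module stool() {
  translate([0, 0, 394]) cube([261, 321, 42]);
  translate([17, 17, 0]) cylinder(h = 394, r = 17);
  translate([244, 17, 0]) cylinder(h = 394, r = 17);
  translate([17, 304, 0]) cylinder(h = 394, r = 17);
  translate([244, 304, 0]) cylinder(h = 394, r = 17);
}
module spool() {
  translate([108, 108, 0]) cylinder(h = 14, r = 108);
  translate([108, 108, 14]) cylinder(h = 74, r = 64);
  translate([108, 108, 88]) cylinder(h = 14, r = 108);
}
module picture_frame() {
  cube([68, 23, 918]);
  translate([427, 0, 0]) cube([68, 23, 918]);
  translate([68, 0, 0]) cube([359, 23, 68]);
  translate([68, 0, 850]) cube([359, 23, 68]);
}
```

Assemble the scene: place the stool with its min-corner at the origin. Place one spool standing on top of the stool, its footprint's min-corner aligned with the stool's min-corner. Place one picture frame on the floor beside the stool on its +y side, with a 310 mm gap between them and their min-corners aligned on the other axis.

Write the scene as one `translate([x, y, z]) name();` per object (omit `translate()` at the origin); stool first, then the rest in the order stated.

stool();
translate([0, 0, 436]) spool();
translate([0, 631, 0]) picture_frame();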